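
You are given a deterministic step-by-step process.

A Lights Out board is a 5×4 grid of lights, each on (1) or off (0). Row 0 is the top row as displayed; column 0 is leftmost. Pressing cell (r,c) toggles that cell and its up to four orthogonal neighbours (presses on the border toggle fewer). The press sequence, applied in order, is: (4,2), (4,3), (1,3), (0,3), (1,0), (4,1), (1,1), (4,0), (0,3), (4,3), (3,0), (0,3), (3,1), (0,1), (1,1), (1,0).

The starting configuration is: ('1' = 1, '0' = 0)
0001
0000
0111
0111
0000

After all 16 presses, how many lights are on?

12

step 0: 0001
0000
0111
0111
0000
step 1: 0001
0000
0111
0101
0111
step 2: 0001
0000
0111
0100
0100
step 3: 0000
0011
0110
0100
0100
step 4: 0011
0010
0110
0100
0100
step 5: 1011
1110
1110
0100
0100
step 6: 1011
1110
1110
0000
1010
step 7: 1111
0000
1010
0000
1010
step 8: 1111
0000
1010
1000
0110
step 9: 1100
0001
1010
1000
0110
step 10: 1100
0001
1010
1001
0101
step 11: 1100
0001
0010
0101
1101
step 12: 1111
0000
0010
0101
1101
step 13: 1111
0000
0110
1011
1001
step 14: 0001
0100
0110
1011
1001
step 15: 0101
1010
0010
1011
1001
step 16: 1101
0110
1010
1011
1001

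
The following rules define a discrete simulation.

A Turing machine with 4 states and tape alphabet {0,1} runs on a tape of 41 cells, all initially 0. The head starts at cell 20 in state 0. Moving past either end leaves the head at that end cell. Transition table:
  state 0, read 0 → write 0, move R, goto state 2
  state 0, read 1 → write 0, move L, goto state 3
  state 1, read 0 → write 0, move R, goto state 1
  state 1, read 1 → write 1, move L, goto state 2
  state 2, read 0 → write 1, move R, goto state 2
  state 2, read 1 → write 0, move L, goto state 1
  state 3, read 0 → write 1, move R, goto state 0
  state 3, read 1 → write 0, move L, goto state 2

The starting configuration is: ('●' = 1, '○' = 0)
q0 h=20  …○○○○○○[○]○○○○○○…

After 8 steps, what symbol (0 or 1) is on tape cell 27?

1

t=0: q0 h=20  …○○○○○○[○]○○○○○○…
t=1: q2 h=21  …○○○○○○[○]○○○○○○…
t=2: q2 h=22  …○○○○○●[○]○○○○○○…
t=3: q2 h=23  …○○○○●●[○]○○○○○○…
t=4: q2 h=24  …○○○●●●[○]○○○○○○…
t=5: q2 h=25  …○○●●●●[○]○○○○○○…
t=6: q2 h=26  …○●●●●●[○]○○○○○○…
t=7: q2 h=27  …●●●●●●[○]○○○○○○…
t=8: q2 h=28  …●●●●●●[○]○○○○○○…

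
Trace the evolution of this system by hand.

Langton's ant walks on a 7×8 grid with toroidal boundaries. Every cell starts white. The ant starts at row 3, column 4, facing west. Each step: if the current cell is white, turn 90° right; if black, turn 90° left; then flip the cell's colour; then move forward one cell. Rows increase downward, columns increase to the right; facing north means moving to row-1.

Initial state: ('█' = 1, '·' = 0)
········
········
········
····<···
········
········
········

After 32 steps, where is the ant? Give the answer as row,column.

gen 0: ········
········
········
····<···
········
········
········
gen 1: ········
········
····^···
····█···
········
········
········
gen 2: ········
········
····█>··
····█···
········
········
········
gen 3: ········
········
····██··
····█v··
········
········
········
gen 4: ········
········
····██··
····<█··
········
········
········
gen 5: ········
········
····██··
·····█··
····v···
········
········
gen 6: ········
········
····██··
·····█··
···<█···
········
········
gen 7: ········
········
····██··
···^·█··
···██···
········
········
gen 8: ········
········
····██··
···█>█··
···██···
········
········
gen 9: ········
········
····██··
···███··
···█v···
········
········
gen 10: ········
········
····██··
···███··
···█·>··
········
········
gen 11: ········
········
····██··
···███··
···█·█··
·····v··
········
gen 12: ········
········
····██··
···███··
···█·█··
····<█··
········
gen 13: ········
········
····██··
···███··
···█^█··
····██··
········
gen 14: ········
········
····██··
···███··
···██>··
····██··
········
gen 15: ········
········
····██··
···██^··
···██···
····██··
········
gen 16: ········
········
····██··
···█<···
···██···
····██··
········
gen 17: ········
········
····██··
···█····
···█v···
····██··
········
gen 18: ········
········
····██··
···█····
···█·>··
····██··
········
gen 19: ········
········
····██··
···█····
···█·█··
····█v··
········
gen 20: ········
········
····██··
···█····
···█·█··
····█·>·
········
gen 21: ········
········
····██··
···█····
···█·█··
····█·█·
······v·
gen 22: ········
········
····██··
···█····
···█·█··
····█·█·
·····<█·
gen 23: ········
········
····██··
···█····
···█·█··
····█^█·
·····██·
gen 24: ········
········
····██··
···█····
···█·█··
····██>·
·····██·
gen 25: ········
········
····██··
···█····
···█·█^·
····██··
·····██·
gen 26: ········
········
····██··
···█····
···█·██>
····██··
·····██·
gen 27: ········
········
····██··
···█····
···█·███
····██·v
·····██·
gen 28: ········
········
····██··
···█····
···█·███
····██<█
·····██·
gen 29: ········
········
····██··
···█····
···█·█^█
····████
·····██·
gen 30: ········
········
····██··
···█····
···█·<·█
····████
·····██·
gen 31: ········
········
····██··
···█····
···█···█
····█v██
·····██·
gen 32: ········
········
····██··
···█····
···█···█
····█·>█
·····██·

5,6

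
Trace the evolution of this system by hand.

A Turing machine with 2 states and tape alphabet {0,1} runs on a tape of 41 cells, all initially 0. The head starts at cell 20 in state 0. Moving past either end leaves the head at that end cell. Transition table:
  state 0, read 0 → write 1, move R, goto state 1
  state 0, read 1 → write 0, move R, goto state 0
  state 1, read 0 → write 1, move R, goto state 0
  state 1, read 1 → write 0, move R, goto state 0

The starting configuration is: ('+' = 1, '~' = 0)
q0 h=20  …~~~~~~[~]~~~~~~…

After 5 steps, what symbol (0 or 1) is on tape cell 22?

1

t=0: q0 h=20  …~~~~~~[~]~~~~~~…
t=1: q1 h=21  …~~~~~+[~]~~~~~~…
t=2: q0 h=22  …~~~~++[~]~~~~~~…
t=3: q1 h=23  …~~~+++[~]~~~~~~…
t=4: q0 h=24  …~~++++[~]~~~~~~…
t=5: q1 h=25  …~+++++[~]~~~~~~…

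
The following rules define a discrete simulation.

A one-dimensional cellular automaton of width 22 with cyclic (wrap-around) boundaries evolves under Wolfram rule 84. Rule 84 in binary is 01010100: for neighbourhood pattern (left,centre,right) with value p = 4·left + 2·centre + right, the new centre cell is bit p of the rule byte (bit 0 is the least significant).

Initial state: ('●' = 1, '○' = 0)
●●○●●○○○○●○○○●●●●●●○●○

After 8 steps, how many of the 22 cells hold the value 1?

10

step 0: ●●○●●○○○○●○○○●●●●●●○●○
step 1: ○●○○●●○○○●●○○○○○○○●○●○
step 2: ○●●○○●●○○○●●○○○○○○●○●●
step 3: ○○●●○○●●○○○●●○○○○○●○○●
step 4: ●○○●●○○●●○○○●●○○○○●●○●
step 5: ●●○○●●○○●●○○○●●○○○○●○○
step 6: ○●●○○●●○○●●○○○●●○○○●●○
step 7: ○○●●○○●●○○●●○○○●●○○○●●
step 8: ●○○●●○○●●○○●●○○○●●○○○●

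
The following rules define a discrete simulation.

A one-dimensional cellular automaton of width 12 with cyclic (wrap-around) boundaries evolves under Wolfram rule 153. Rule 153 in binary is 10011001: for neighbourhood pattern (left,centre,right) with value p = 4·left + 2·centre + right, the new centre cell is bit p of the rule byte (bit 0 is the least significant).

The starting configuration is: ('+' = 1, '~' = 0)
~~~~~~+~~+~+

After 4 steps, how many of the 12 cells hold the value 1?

gen 0: ~~~~~~+~~+~+
gen 1: +++++~~+~~~~
gen 2: ++++~+~~+++~
gen 3: +++~~~+~++~~
gen 4: ++~++~~~+~+~

6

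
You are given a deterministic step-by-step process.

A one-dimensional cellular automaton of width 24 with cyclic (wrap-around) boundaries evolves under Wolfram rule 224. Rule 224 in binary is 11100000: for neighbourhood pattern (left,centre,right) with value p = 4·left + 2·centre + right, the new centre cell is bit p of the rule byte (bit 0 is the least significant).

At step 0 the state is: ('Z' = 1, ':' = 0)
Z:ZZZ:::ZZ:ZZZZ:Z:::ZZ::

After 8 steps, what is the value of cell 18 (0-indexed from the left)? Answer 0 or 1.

[0] Z:ZZZ:::ZZ:ZZZZ:Z:::ZZ::
[1] :Z:ZZ::::ZZ:ZZZZ:::::Z::
[2] ::Z:Z:::::ZZ:ZZZ::::::::
[3] :::Z:::::::ZZ:ZZ::::::::
[4] ::::::::::::ZZ:Z::::::::
[5] :::::::::::::ZZ:::::::::
[6] ::::::::::::::Z:::::::::
[7] ::::::::::::::::::::::::
[8] ::::::::::::::::::::::::

0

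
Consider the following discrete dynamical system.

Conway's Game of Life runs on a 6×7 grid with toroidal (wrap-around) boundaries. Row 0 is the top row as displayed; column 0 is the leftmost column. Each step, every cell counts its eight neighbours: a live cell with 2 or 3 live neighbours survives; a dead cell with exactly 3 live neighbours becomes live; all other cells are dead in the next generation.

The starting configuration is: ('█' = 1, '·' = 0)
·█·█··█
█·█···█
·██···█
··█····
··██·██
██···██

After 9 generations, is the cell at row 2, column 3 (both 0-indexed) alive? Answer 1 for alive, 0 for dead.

t=0: ·█·█··█
█·█···█
·██···█
··█····
··██·██
██···██
t=1: ·······
···█·██
··██··█
█····██
··████·
·█·█···
t=2: ··█·█··
··█████
··██···
██·····
████·█·
···█···
t=3: ··█····
·█···█·
█····██
█···█·█
█··██·█
·······
t=4: ·······
██···█·
·█··█··
·█·██··
█··██·█
···█···
t=5: ·······
██·····
·█·███·
·█·····
█····█·
···██··
t=6: ·······
███·█··
·█··█··
███··██
····█··
····█··
t=7: ·█·█···
████···
····█··
███████
██·██·█
·······
t=8: ██·█···
██·██··
·······
·······
·······
·█·██··
t=9: ·······
██·██··
·······
·······
·······
██·██··

0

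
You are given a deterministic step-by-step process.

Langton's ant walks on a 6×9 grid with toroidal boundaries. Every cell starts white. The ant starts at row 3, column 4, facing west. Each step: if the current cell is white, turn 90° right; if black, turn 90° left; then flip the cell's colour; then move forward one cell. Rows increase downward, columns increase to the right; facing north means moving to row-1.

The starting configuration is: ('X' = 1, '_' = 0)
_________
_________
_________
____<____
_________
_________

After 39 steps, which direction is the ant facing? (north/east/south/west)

k=0  _________
_________
_________
____<____
_________
_________
k=1  _________
_________
____^____
____X____
_________
_________
k=2  _________
_________
____X>___
____X____
_________
_________
k=3  _________
_________
____XX___
____Xv___
_________
_________
k=4  _________
_________
____XX___
____<X___
_________
_________
k=5  _________
_________
____XX___
_____X___
____v____
_________
k=6  _________
_________
____XX___
_____X___
___<X____
_________
k=7  _________
_________
____XX___
___^_X___
___XX____
_________
k=8  _________
_________
____XX___
___X>X___
___XX____
_________
k=9  _________
_________
____XX___
___XXX___
___Xv____
_________
k=10  _________
_________
____XX___
___XXX___
___X_>___
_________
k=11  _________
_________
____XX___
___XXX___
___X_X___
_____v___
k=12  _________
_________
____XX___
___XXX___
___X_X___
____<X___
k=13  _________
_________
____XX___
___XXX___
___X^X___
____XX___
k=14  _________
_________
____XX___
___XXX___
___XX>___
____XX___
k=15  _________
_________
____XX___
___XX^___
___XX____
____XX___
k=16  _________
_________
____XX___
___X<____
___XX____
____XX___
k=17  _________
_________
____XX___
___X_____
___Xv____
____XX___
k=18  _________
_________
____XX___
___X_____
___X_>___
____XX___
k=19  _________
_________
____XX___
___X_____
___X_X___
____Xv___
k=20  _________
_________
____XX___
___X_____
___X_X___
____X_>__
k=21  ______v__
_________
____XX___
___X_____
___X_X___
____X_X__
k=22  _____<X__
_________
____XX___
___X_____
___X_X___
____X_X__
k=23  _____XX__
_________
____XX___
___X_____
___X_X___
____X^X__
k=24  _____XX__
_________
____XX___
___X_____
___X_X___
____XX>__
k=25  _____XX__
_________
____XX___
___X_____
___X_X^__
____XX___
k=26  _____XX__
_________
____XX___
___X_____
___X_XX>_
____XX___
k=27  _____XX__
_________
____XX___
___X_____
___X_XXX_
____XX_v_
k=28  _____XX__
_________
____XX___
___X_____
___X_XXX_
____XX<X_
k=29  _____XX__
_________
____XX___
___X_____
___X_X^X_
____XXXX_
k=30  _____XX__
_________
____XX___
___X_____
___X_<_X_
____XXXX_
k=31  _____XX__
_________
____XX___
___X_____
___X___X_
____XvXX_
k=32  _____XX__
_________
____XX___
___X_____
___X___X_
____X_>X_
k=33  _____XX__
_________
____XX___
___X_____
___X__^X_
____X__X_
k=34  _____XX__
_________
____XX___
___X_____
___X__X>_
____X__X_
k=35  _____XX__
_________
____XX___
___X___^_
___X__X__
____X__X_
k=36  _____XX__
_________
____XX___
___X___X>
___X__X__
____X__X_
k=37  _____XX__
_________
____XX___
___X___XX
___X__X_v
____X__X_
k=38  _____XX__
_________
____XX___
___X___XX
___X__X<X
____X__X_
k=39  _____XX__
_________
____XX___
___X___^X
___X__XXX
____X__X_

north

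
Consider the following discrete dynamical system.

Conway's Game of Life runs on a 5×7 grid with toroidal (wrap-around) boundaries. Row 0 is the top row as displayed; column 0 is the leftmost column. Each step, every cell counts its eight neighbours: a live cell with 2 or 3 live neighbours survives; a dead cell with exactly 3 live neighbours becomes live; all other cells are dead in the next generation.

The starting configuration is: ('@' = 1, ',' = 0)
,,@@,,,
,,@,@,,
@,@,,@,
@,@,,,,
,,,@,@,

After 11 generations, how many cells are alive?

gen 0: ,,@@,,,
,,@,@,,
@,@,,@,
@,@,,,,
,,,@,@,
gen 1: ,,@,,,,
,,@,@,,
,,@,,,@
,,@@@,,
,@,@@,,
gen 2: ,@@,@,,
,@@,,,,
,@@,@@,
,@,,@@,
,@,,@,,
gen 3: @,,,,,,
@,,,@@,
@,,,@@,
@@,,,,,
@@,,@,,
gen 4: @,,,@@,
@@,,@@,
@,,,@@,
,,,,@@,
,,,,,,@
gen 5: @@,,@,,
@@,@,,,
@@,@,,,
,,,,@,,
,,,,,,@
gen 6: ,@@,,,@
,,,@@,@
@@,@@,,
@,,,,,,
@,,,,@,
gen 7: ,@@@@,@
,,,,@,@
@@@@@@@
@,,,@,,
@,,,,,,
gen 8: ,@@@@,@
,,,,,,,
,@@,,,,
,,@,@,,
@,@,@@@
gen 9: ,@@,@,@
@,,,,,,
,@@@,,,
@,@,@,@
@,,,,,@
gen 10: ,@,,,@@
@,,,,,,
,,@@,,@
,,@,,@@
,,@,,,,
gen 11: @@,,,,@
@@@,,@,
@@@@,@@
,@@,,@@
@@@,,,,

20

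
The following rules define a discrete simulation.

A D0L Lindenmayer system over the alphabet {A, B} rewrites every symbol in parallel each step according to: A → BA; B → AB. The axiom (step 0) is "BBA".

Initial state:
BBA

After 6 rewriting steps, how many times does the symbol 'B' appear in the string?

96

step 0: BBA
step 1: ABABBA
step 2: BAABBAABABBA
step 3: ABBABAABABBABAABBAABABBA
step 4: BAABABBAABBABAABBAABABBAABBABAABABBABAABBAABABBA
step 5: ABBABAABBAABABBABAABABBAABBABAABABBABAABBAABABBABAABABBAABBABAABBAABABBAABBABAABABBABAABBAABABBA
step 6: BAABABBAABBABAABABBABAABBAABABBAABBABAABBAABABBABAABABBAAB…ABBAABABBABAABABBAABBABAABBAABABBAABBABAABABBABAABBAABABBA  (len 192)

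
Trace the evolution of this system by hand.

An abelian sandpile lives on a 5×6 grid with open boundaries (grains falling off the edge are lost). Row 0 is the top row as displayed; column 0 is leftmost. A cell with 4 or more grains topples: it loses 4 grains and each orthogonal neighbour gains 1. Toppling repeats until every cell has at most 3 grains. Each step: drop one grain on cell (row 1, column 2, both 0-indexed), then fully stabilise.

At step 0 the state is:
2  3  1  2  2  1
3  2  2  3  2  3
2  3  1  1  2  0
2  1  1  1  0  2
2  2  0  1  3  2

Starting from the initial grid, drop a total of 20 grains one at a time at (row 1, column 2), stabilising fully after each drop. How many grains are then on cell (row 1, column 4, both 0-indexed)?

gen 0: 2  3  1  2  2  1
3  2  2  3  2  3
2  3  1  1  2  0
2  1  1  1  0  2
2  2  0  1  3  2
gen 1: 2  3  1  2  2  1
3  2  3  3  2  3
2  3  1  1  2  0
2  1  1  1  0  2
2  2  0  1  3  2
gen 2: 2  3  2  3  2  1
3  3  1  0  3  3
2  3  2  2  2  0
2  1  1  1  0  2
2  2  0  1  3  2
gen 3: 2  3  2  3  2  1
3  3  2  0  3  3
2  3  2  2  2  0
2  1  1  1  0  2
2  2  0  1  3  2
gen 4: 2  3  2  3  2  1
3  3  3  0  3  3
2  3  2  2  2  0
2  1  1  1  0  2
2  2  0  1  3  2
gen 5: 0  2  1  0  3  1
2  3  3  2  3  3
0  2  0  3  2  0
3  2  2  1  0  2
2  2  0  1  3  2
gen 6: 0  3  2  0  3  1
3  0  1  3  3  3
0  3  1  3  2  0
3  2  2  1  0  2
2  2  0  1  3  2
gen 7: 0  3  2  0  3  1
3  0  2  3  3  3
0  3  1  3  2  0
3  2  2  1  0  2
2  2  0  1  3  2
gen 8: 0  3  2  0  3  1
3  0  3  3  3  3
0  3  1  3  2  0
3  2  2  1  0  2
2  2  0  1  3  2
gen 9: 0  3  3  2  0  3
3  1  1  2  3  0
0  3  3  1  0  2
3  2  2  2  1  2
2  2  0  1  3  2
gen 10: 0  3  3  2  0  3
3  1  2  2  3  0
0  3  3  1  0  2
3  2  2  2  1  2
2  2  0  1  3  2
gen 11: 0  3  3  2  0  3
3  1  3  2  3  0
0  3  3  1  0  2
3  2  2  2  1  2
2  2  0  1  3  2
gen 12: 2  1  1  3  0  3
0  1  3  3  3  0
2  1  1  2  0  2
3  3  3  2  1  2
2  2  0  1  3  2
gen 13: 2  1  3  0  2  3
0  2  1  2  0  1
2  1  2  3  1  2
3  3  3  2  1  2
2  2  0  1  3  2
gen 14: 2  1  3  0  2  3
0  2  2  2  0  1
2  1  2  3  1  2
3  3  3  2  1  2
2  2  0  1  3  2
gen 15: 2  1  3  0  2  3
0  2  3  2  0  1
2  1  2  3  1  2
3  3  3  2  1  2
2  2  0  1  3  2
gen 16: 2  2  0  1  2  3
0  3  1  3  0  1
2  1  3  3  1  2
3  3  3  2  1  2
2  2  0  1  3  2
gen 17: 2  2  0  1  2  3
0  3  2  3  0  1
2  1  3  3  1  2
3  3  3  2  1  2
2  2  0  1  3  2
gen 18: 2  2  0  1  2  3
0  3  3  3  0  1
2  1  3  3  1  2
3  3  3  2  1  2
2  2  0  1  3  2
gen 19: 2  3  1  2  2  3
2  1  3  1  1  1
0  1  3  2  2  2
1  2  2  0  2  2
3  3  1  2  3  2
gen 20: 2  3  2  2  2  3
2  2  1  2  1  1
0  2  0  3  2  2
1  2  3  0  2  2
3  3  1  2  3  2

1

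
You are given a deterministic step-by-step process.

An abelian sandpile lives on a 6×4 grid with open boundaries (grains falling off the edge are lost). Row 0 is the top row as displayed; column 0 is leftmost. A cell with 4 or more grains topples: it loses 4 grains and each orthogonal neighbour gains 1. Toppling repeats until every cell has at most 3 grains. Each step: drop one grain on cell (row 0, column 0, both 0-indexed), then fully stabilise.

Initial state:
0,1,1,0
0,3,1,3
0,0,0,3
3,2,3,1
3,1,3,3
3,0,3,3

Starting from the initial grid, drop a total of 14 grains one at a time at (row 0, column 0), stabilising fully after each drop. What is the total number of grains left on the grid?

[0] 0,1,1,0
0,3,1,3
0,0,0,3
3,2,3,1
3,1,3,3
3,0,3,3
[1] 1,1,1,0
0,3,1,3
0,0,0,3
3,2,3,1
3,1,3,3
3,0,3,3
[2] 2,1,1,0
0,3,1,3
0,0,0,3
3,2,3,1
3,1,3,3
3,0,3,3
[3] 3,1,1,0
0,3,1,3
0,0,0,3
3,2,3,1
3,1,3,3
3,0,3,3
[4] 0,2,1,0
1,3,1,3
0,0,0,3
3,2,3,1
3,1,3,3
3,0,3,3
[5] 1,2,1,0
1,3,1,3
0,0,0,3
3,2,3,1
3,1,3,3
3,0,3,3
[6] 2,2,1,0
1,3,1,3
0,0,0,3
3,2,3,1
3,1,3,3
3,0,3,3
[7] 3,2,1,0
1,3,1,3
0,0,0,3
3,2,3,1
3,1,3,3
3,0,3,3
[8] 0,3,1,0
2,3,1,3
0,0,0,3
3,2,3,1
3,1,3,3
3,0,3,3
[9] 1,3,1,0
2,3,1,3
0,0,0,3
3,2,3,1
3,1,3,3
3,0,3,3
[10] 2,3,1,0
2,3,1,3
0,0,0,3
3,2,3,1
3,1,3,3
3,0,3,3
[11] 3,3,1,0
2,3,1,3
0,0,0,3
3,2,3,1
3,1,3,3
3,0,3,3
[12] 2,1,2,0
0,1,2,3
1,1,0,3
3,2,3,1
3,1,3,3
3,0,3,3
[13] 3,1,2,0
0,1,2,3
1,1,0,3
3,2,3,1
3,1,3,3
3,0,3,3
[14] 0,2,2,0
1,1,2,3
1,1,0,3
3,2,3,1
3,1,3,3
3,0,3,3

44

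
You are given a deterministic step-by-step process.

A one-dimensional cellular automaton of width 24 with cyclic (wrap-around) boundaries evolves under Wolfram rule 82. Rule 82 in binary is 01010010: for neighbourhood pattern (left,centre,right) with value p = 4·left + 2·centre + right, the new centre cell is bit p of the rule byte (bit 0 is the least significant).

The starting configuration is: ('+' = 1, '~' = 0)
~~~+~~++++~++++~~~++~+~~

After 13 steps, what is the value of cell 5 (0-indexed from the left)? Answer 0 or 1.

gen 0: ~~~+~~++++~++++~~~++~+~~
gen 1: ~~+~++~~~+~~~~++~+~+~~+~
gen 2: ~+~~~++~+~+~~+~+~~~~++~+
gen 3: ~~+~+~+~~~~++~~~+~~+~+~~
gen 4: ~+~~~~~+~~+~++~+~++~~~+~
gen 5: +~+~~~+~++~~~+~~~~++~+~+
gen 6: +~~+~+~~~++~+~+~~+~+~~~~
gen 7: ~++~~~+~+~+~~~~++~~~+~~+
gen 8: ~~++~+~~~~~+~~+~++~+~++~
gen 9: ~+~+~~+~~~+~++~~~+~~~~++
gen 10: ~~~~++~+~+~~~++~+~+~~+~+
gen 11: +~~+~+~~~~+~+~+~~~~++~~~
gen 12: ~++~~~+~~+~~~~~+~~+~++~+
gen 13: ~~++~+~++~+~~~+~++~~~+~~

1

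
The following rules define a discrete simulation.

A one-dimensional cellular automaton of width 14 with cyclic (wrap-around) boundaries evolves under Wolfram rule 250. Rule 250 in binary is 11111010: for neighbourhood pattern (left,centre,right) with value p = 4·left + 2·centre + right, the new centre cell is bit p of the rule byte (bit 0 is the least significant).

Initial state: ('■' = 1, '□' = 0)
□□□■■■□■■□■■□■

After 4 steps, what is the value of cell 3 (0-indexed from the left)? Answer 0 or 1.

k=0  □□□■■■□■■□■■□■
k=1  ■□■■■■■■■■■■■□
k=2  □■■■■■■■■■■■■■
k=3  ■■■■■■■■■■■■■■
k=4  ■■■■■■■■■■■■■■

1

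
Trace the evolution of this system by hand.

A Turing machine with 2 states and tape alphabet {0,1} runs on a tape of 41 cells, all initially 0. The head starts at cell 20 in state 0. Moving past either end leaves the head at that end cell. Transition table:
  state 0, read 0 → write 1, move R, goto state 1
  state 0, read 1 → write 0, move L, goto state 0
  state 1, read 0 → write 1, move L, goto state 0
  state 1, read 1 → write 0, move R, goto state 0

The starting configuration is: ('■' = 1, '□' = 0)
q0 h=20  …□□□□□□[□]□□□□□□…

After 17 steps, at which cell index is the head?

[0] q0 h=20  …□□□□□□[□]□□□□□□…
[1] q1 h=21  …□□□□□■[□]□□□□□□…
[2] q0 h=20  …□□□□□□[■]■□□□□□…
[3] q0 h=19  …□□□□□□[□]□■□□□□…
[4] q1 h=20  …□□□□□■[□]■□□□□□…
[5] q0 h=19  …□□□□□□[■]■■□□□□…
[6] q0 h=18  …□□□□□□[□]□■■□□□…
[7] q1 h=19  …□□□□□■[□]■■□□□□…
[8] q0 h=18  …□□□□□□[■]■■■□□□…
[9] q0 h=17  …□□□□□□[□]□■■■□□…
[10] q1 h=18  …□□□□□■[□]■■■□□□…
[11] q0 h=17  …□□□□□□[■]■■■■□□…
[12] q0 h=16  …□□□□□□[□]□■■■■□…
[13] q1 h=17  …□□□□□■[□]■■■■□□…
[14] q0 h=16  …□□□□□□[■]■■■■■□…
[15] q0 h=15  …□□□□□□[□]□■■■■■…
[16] q1 h=16  …□□□□□■[□]■■■■■□…
[17] q0 h=15  …□□□□□□[■]■■■■■■…

15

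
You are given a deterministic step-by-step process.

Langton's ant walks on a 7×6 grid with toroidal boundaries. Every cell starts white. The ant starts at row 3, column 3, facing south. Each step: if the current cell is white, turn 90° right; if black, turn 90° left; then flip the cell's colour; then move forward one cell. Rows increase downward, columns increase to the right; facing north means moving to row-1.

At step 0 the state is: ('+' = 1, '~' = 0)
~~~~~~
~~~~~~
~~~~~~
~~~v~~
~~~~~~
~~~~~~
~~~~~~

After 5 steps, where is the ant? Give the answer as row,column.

0) ~~~~~~
~~~~~~
~~~~~~
~~~v~~
~~~~~~
~~~~~~
~~~~~~
1) ~~~~~~
~~~~~~
~~~~~~
~~<+~~
~~~~~~
~~~~~~
~~~~~~
2) ~~~~~~
~~~~~~
~~^~~~
~~++~~
~~~~~~
~~~~~~
~~~~~~
3) ~~~~~~
~~~~~~
~~+>~~
~~++~~
~~~~~~
~~~~~~
~~~~~~
4) ~~~~~~
~~~~~~
~~++~~
~~+v~~
~~~~~~
~~~~~~
~~~~~~
5) ~~~~~~
~~~~~~
~~++~~
~~+~>~
~~~~~~
~~~~~~
~~~~~~

3,4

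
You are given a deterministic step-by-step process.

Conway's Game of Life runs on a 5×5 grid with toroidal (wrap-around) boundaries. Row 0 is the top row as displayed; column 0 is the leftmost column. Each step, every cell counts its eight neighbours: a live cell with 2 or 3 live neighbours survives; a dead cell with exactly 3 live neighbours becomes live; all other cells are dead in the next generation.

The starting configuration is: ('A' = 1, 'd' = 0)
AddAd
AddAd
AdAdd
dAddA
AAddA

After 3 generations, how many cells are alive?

[0] AddAd
AddAd
AdAdd
dAddA
AAddA
[1] ddAAd
AdAAd
AdAAd
ddAAA
dAAAd
[2] ddddd
ddddd
Adddd
Adddd
dAddd
[3] ddddd
ddddd
ddddd
AAddd
ddddd

2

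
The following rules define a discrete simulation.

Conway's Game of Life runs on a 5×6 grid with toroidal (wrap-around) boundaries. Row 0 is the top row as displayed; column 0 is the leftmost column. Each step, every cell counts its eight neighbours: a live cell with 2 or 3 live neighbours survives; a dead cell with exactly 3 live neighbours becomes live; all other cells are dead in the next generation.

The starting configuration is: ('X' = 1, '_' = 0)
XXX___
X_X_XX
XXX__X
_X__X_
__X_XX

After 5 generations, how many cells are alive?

4

k=0  XXX___
X_X_XX
XXX__X
_X__X_
__X_XX
k=1  __X___
____X_
__X___
____X_
__X_XX
k=2  ____XX
___X__
___X__
____XX
____XX
k=3  ___X_X
___X__
___X__
___X_X
X__X__
k=4  __XX__
__XX__
__XX__
__XX__
X_XX_X
k=5  ______
_X__X_
_X__X_
______
______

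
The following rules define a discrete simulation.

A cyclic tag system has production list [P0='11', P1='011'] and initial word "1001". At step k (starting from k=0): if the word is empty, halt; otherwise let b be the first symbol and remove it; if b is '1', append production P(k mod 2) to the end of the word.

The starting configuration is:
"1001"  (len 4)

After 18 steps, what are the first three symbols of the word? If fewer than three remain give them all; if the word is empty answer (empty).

101

0) "1001"  (len 4)
1) "00111"  (len 5)
2) "0111"  (len 4)
3) "111"  (len 3)
4) "11011"  (len 5)
5) "101111"  (len 6)
6) "01111011"  (len 8)
7) "1111011"  (len 7)
8) "111011011"  (len 9)
9) "1101101111"  (len 10)
10) "101101111011"  (len 12)
11) "0110111101111"  (len 13)
12) "110111101111"  (len 12)
13) "1011110111111"  (len 13)
14) "011110111111011"  (len 15)
15) "11110111111011"  (len 14)
16) "1110111111011011"  (len 16)
17) "11011111101101111"  (len 17)
18) "1011111101101111011"  (len 19)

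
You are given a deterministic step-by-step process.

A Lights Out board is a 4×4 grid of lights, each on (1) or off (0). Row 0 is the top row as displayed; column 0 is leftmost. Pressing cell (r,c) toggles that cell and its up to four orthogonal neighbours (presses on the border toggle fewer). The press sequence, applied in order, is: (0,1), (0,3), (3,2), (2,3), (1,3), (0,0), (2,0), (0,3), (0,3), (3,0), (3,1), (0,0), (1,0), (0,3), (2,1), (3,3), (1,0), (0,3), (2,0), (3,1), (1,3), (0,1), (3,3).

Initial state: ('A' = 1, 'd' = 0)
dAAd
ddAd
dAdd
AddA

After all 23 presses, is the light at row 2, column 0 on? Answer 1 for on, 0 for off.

0

0) dAAd
ddAd
dAdd
AddA
1) Addd
dAAd
dAdd
AddA
2) AdAA
dAAA
dAdd
AddA
3) AdAA
dAAA
dAAd
AAAd
4) AdAA
dAAd
dAdA
AAAA
5) AdAd
dAdA
dAdd
AAAA
6) dAAd
AAdA
dAdd
AAAA
7) dAAd
dAdA
Addd
dAAA
8) dAdA
dAdd
Addd
dAAA
9) dAAd
dAdA
Addd
dAAA
10) dAAd
dAdA
dddd
AdAA
11) dAAd
dAdA
dAdd
dAdA
12) AdAd
AAdA
dAdd
dAdA
13) ddAd
dddA
AAdd
dAdA
14) dddA
dddd
AAdd
dAdA
15) dddA
dAdd
ddAd
dddA
16) dddA
dAdd
ddAA
ddAd
17) AddA
Addd
AdAA
ddAd
18) AdAd
AddA
AdAA
ddAd
19) AdAd
dddA
dAAA
AdAd
20) AdAd
dddA
ddAA
dAdd
21) AdAA
ddAd
ddAd
dAdd
22) dAdA
dAAd
ddAd
dAdd
23) dAdA
dAAd
ddAA
dAAA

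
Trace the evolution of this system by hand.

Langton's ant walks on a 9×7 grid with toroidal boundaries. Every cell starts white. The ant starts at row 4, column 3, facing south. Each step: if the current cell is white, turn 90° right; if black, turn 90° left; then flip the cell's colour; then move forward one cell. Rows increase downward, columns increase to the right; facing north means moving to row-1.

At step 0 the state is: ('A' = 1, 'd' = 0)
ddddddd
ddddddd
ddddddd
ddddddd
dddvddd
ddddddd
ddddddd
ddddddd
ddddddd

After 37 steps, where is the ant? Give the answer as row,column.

k=0  ddddddd
ddddddd
ddddddd
ddddddd
dddvddd
ddddddd
ddddddd
ddddddd
ddddddd
k=1  ddddddd
ddddddd
ddddddd
ddddddd
dd<Addd
ddddddd
ddddddd
ddddddd
ddddddd
k=2  ddddddd
ddddddd
ddddddd
dd^dddd
ddAAddd
ddddddd
ddddddd
ddddddd
ddddddd
k=3  ddddddd
ddddddd
ddddddd
ddA>ddd
ddAAddd
ddddddd
ddddddd
ddddddd
ddddddd
k=4  ddddddd
ddddddd
ddddddd
ddAAddd
ddAvddd
ddddddd
ddddddd
ddddddd
ddddddd
k=5  ddddddd
ddddddd
ddddddd
ddAAddd
ddAd>dd
ddddddd
ddddddd
ddddddd
ddddddd
k=6  ddddddd
ddddddd
ddddddd
ddAAddd
ddAdAdd
ddddvdd
ddddddd
ddddddd
ddddddd
k=7  ddddddd
ddddddd
ddddddd
ddAAddd
ddAdAdd
ddd<Add
ddddddd
ddddddd
ddddddd
k=8  ddddddd
ddddddd
ddddddd
ddAAddd
ddA^Add
dddAAdd
ddddddd
ddddddd
ddddddd
k=9  ddddddd
ddddddd
ddddddd
ddAAddd
ddAA>dd
dddAAdd
ddddddd
ddddddd
ddddddd
k=10  ddddddd
ddddddd
ddddddd
ddAA^dd
ddAAddd
dddAAdd
ddddddd
ddddddd
ddddddd
k=11  ddddddd
ddddddd
ddddddd
ddAAA>d
ddAAddd
dddAAdd
ddddddd
ddddddd
ddddddd
k=12  ddddddd
ddddddd
ddddddd
ddAAAAd
ddAAdvd
dddAAdd
ddddddd
ddddddd
ddddddd
k=13  ddddddd
ddddddd
ddddddd
ddAAAAd
ddAA<Ad
dddAAdd
ddddddd
ddddddd
ddddddd
k=14  ddddddd
ddddddd
ddddddd
ddAA^Ad
ddAAAAd
dddAAdd
ddddddd
ddddddd
ddddddd
k=15  ddddddd
ddddddd
ddddddd
ddA<dAd
ddAAAAd
dddAAdd
ddddddd
ddddddd
ddddddd
k=16  ddddddd
ddddddd
ddddddd
ddAddAd
ddAvAAd
dddAAdd
ddddddd
ddddddd
ddddddd
k=17  ddddddd
ddddddd
ddddddd
ddAddAd
ddAd>Ad
dddAAdd
ddddddd
ddddddd
ddddddd
k=18  ddddddd
ddddddd
ddddddd
ddAd^Ad
ddAddAd
dddAAdd
ddddddd
ddddddd
ddddddd
k=19  ddddddd
ddddddd
ddddddd
ddAdA>d
ddAddAd
dddAAdd
ddddddd
ddddddd
ddddddd
k=20  ddddddd
ddddddd
ddddd^d
ddAdAdd
ddAddAd
dddAAdd
ddddddd
ddddddd
ddddddd
k=21  ddddddd
ddddddd
dddddA>
ddAdAdd
ddAddAd
dddAAdd
ddddddd
ddddddd
ddddddd
k=22  ddddddd
ddddddd
dddddAA
ddAdAdv
ddAddAd
dddAAdd
ddddddd
ddddddd
ddddddd
k=23  ddddddd
ddddddd
dddddAA
ddAdA<A
ddAddAd
dddAAdd
ddddddd
ddddddd
ddddddd
k=24  ddddddd
ddddddd
ddddd^A
ddAdAAA
ddAddAd
dddAAdd
ddddddd
ddddddd
ddddddd
k=25  ddddddd
ddddddd
dddd<dA
ddAdAAA
ddAddAd
dddAAdd
ddddddd
ddddddd
ddddddd
k=26  ddddddd
dddd^dd
ddddAdA
ddAdAAA
ddAddAd
dddAAdd
ddddddd
ddddddd
ddddddd
k=27  ddddddd
ddddA>d
ddddAdA
ddAdAAA
ddAddAd
dddAAdd
ddddddd
ddddddd
ddddddd
k=28  ddddddd
ddddAAd
ddddAvA
ddAdAAA
ddAddAd
dddAAdd
ddddddd
ddddddd
ddddddd
k=29  ddddddd
ddddAAd
dddd<AA
ddAdAAA
ddAddAd
dddAAdd
ddddddd
ddddddd
ddddddd
k=30  ddddddd
ddddAAd
dddddAA
ddAdvAA
ddAddAd
dddAAdd
ddddddd
ddddddd
ddddddd
k=31  ddddddd
ddddAAd
dddddAA
ddAdd>A
ddAddAd
dddAAdd
ddddddd
ddddddd
ddddddd
k=32  ddddddd
ddddAAd
ddddd^A
ddAdddA
ddAddAd
dddAAdd
ddddddd
ddddddd
ddddddd
k=33  ddddddd
ddddAAd
dddd<dA
ddAdddA
ddAddAd
dddAAdd
ddddddd
ddddddd
ddddddd
k=34  ddddddd
dddd^Ad
ddddAdA
ddAdddA
ddAddAd
dddAAdd
ddddddd
ddddddd
ddddddd
k=35  ddddddd
ddd<dAd
ddddAdA
ddAdddA
ddAddAd
dddAAdd
ddddddd
ddddddd
ddddddd
k=36  ddd^ddd
dddAdAd
ddddAdA
ddAdddA
ddAddAd
dddAAdd
ddddddd
ddddddd
ddddddd
k=37  dddA>dd
dddAdAd
ddddAdA
ddAdddA
ddAddAd
dddAAdd
ddddddd
ddddddd
ddddddd

0,4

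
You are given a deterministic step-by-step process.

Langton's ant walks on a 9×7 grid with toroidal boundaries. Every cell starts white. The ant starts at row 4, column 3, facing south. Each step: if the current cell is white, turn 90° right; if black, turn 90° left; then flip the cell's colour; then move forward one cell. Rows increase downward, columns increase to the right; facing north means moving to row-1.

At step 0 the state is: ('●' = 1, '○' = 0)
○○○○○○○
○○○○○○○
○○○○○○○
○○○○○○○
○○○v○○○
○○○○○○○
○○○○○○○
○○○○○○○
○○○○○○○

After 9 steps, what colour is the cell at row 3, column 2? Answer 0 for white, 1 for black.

k=0  ○○○○○○○
○○○○○○○
○○○○○○○
○○○○○○○
○○○v○○○
○○○○○○○
○○○○○○○
○○○○○○○
○○○○○○○
k=1  ○○○○○○○
○○○○○○○
○○○○○○○
○○○○○○○
○○<●○○○
○○○○○○○
○○○○○○○
○○○○○○○
○○○○○○○
k=2  ○○○○○○○
○○○○○○○
○○○○○○○
○○^○○○○
○○●●○○○
○○○○○○○
○○○○○○○
○○○○○○○
○○○○○○○
k=3  ○○○○○○○
○○○○○○○
○○○○○○○
○○●>○○○
○○●●○○○
○○○○○○○
○○○○○○○
○○○○○○○
○○○○○○○
k=4  ○○○○○○○
○○○○○○○
○○○○○○○
○○●●○○○
○○●v○○○
○○○○○○○
○○○○○○○
○○○○○○○
○○○○○○○
k=5  ○○○○○○○
○○○○○○○
○○○○○○○
○○●●○○○
○○●○>○○
○○○○○○○
○○○○○○○
○○○○○○○
○○○○○○○
k=6  ○○○○○○○
○○○○○○○
○○○○○○○
○○●●○○○
○○●○●○○
○○○○v○○
○○○○○○○
○○○○○○○
○○○○○○○
k=7  ○○○○○○○
○○○○○○○
○○○○○○○
○○●●○○○
○○●○●○○
○○○<●○○
○○○○○○○
○○○○○○○
○○○○○○○
k=8  ○○○○○○○
○○○○○○○
○○○○○○○
○○●●○○○
○○●^●○○
○○○●●○○
○○○○○○○
○○○○○○○
○○○○○○○
k=9  ○○○○○○○
○○○○○○○
○○○○○○○
○○●●○○○
○○●●>○○
○○○●●○○
○○○○○○○
○○○○○○○
○○○○○○○

1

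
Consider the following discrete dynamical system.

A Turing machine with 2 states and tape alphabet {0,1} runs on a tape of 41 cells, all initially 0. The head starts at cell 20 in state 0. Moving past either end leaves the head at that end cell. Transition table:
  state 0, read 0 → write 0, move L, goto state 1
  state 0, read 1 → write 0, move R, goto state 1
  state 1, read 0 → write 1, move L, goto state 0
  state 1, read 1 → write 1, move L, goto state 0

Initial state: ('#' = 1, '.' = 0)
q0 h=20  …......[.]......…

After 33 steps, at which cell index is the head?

0

gen 0: q0 h=20  …......[.]......…
gen 1: q1 h=19  …......[.]......…
gen 2: q0 h=18  …......[.]#.....…
gen 3: q1 h=17  …......[.].#....…
gen 4: q0 h=16  …......[.]#.#...…
gen 5: q1 h=15  …......[.].#.#..…
gen 6: q0 h=14  …......[.]#.#.#.…
gen 7: q1 h=13  …......[.].#.#.#…
gen 8: q0 h=12  …......[.]#.#.#.…
gen 9: q1 h=11  …......[.].#.#.#…
gen 10: q0 h=10  …......[.]#.#.#.…
gen 11: q1 h= 9  …......[.].#.#.#…
gen 12: q0 h= 8  …......[.]#.#.#.…
gen 13: q1 h= 7  …......[.].#.#.#…
gen 14: q0 h= 6  |......[.]#.#.#.…
gen 15: q1 h= 5  |.....[.].#.#.#…
gen 16: q0 h= 4  |....[.]#.#.#.…
gen 17: q1 h= 3  |...[.].#.#.#…
gen 18: q0 h= 2  |..[.]#.#.#.…
gen 19: q1 h= 1  |.[.].#.#.#…
gen 20: q0 h= 0  |[.]#.#.#.…
gen 21: q1 h= 0  |[.]#.#.#.…
gen 22: q0 h= 0  |[#]#.#.#.…
gen 23: q1 h= 1  |.[#].#.#.#…
gen 24: q0 h= 0  |[.]#.#.#.…
gen 25: q1 h= 0  |[.]#.#.#.…
gen 26: q0 h= 0  |[#]#.#.#.…
gen 27: q1 h= 1  |.[#].#.#.#…
gen 28: q0 h= 0  |[.]#.#.#.…
gen 29: q1 h= 0  |[.]#.#.#.…
gen 30: q0 h= 0  |[#]#.#.#.…
gen 31: q1 h= 1  |.[#].#.#.#…
gen 32: q0 h= 0  |[.]#.#.#.…
gen 33: q1 h= 0  |[.]#.#.#.…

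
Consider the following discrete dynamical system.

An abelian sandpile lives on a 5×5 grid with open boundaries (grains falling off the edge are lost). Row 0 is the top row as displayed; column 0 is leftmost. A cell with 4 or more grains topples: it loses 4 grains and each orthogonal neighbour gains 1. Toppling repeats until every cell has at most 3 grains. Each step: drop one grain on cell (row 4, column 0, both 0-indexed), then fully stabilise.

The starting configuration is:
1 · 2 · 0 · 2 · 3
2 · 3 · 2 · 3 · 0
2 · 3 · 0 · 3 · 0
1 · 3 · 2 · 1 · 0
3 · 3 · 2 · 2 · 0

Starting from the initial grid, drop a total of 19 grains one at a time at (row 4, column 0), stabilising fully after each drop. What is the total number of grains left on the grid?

t=0: 1 · 2 · 0 · 2 · 3
2 · 3 · 2 · 3 · 0
2 · 3 · 0 · 3 · 0
1 · 3 · 2 · 1 · 0
3 · 3 · 2 · 2 · 0
t=1: 1 · 3 · 0 · 2 · 3
3 · 0 · 3 · 3 · 0
3 · 1 · 1 · 3 · 0
3 · 1 · 3 · 1 · 0
1 · 1 · 3 · 2 · 0
t=2: 1 · 3 · 0 · 2 · 3
3 · 0 · 3 · 3 · 0
3 · 1 · 1 · 3 · 0
3 · 1 · 3 · 1 · 0
2 · 1 · 3 · 2 · 0
t=3: 1 · 3 · 0 · 2 · 3
3 · 0 · 3 · 3 · 0
3 · 1 · 1 · 3 · 0
3 · 1 · 3 · 1 · 0
3 · 1 · 3 · 2 · 0
t=4: 2 · 3 · 0 · 2 · 3
0 · 1 · 3 · 3 · 0
1 · 2 · 1 · 3 · 0
1 · 2 · 3 · 1 · 0
1 · 2 · 3 · 2 · 0
t=5: 2 · 3 · 0 · 2 · 3
0 · 1 · 3 · 3 · 0
1 · 2 · 1 · 3 · 0
1 · 2 · 3 · 1 · 0
2 · 2 · 3 · 2 · 0
t=6: 2 · 3 · 0 · 2 · 3
0 · 1 · 3 · 3 · 0
1 · 2 · 1 · 3 · 0
1 · 2 · 3 · 1 · 0
3 · 2 · 3 · 2 · 0
t=7: 2 · 3 · 0 · 2 · 3
0 · 1 · 3 · 3 · 0
1 · 2 · 1 · 3 · 0
2 · 2 · 3 · 1 · 0
0 · 3 · 3 · 2 · 0
t=8: 2 · 3 · 0 · 2 · 3
0 · 1 · 3 · 3 · 0
1 · 2 · 1 · 3 · 0
2 · 2 · 3 · 1 · 0
1 · 3 · 3 · 2 · 0
t=9: 2 · 3 · 0 · 2 · 3
0 · 1 · 3 · 3 · 0
1 · 2 · 1 · 3 · 0
2 · 2 · 3 · 1 · 0
2 · 3 · 3 · 2 · 0
t=10: 2 · 3 · 0 · 2 · 3
0 · 1 · 3 · 3 · 0
1 · 2 · 1 · 3 · 0
2 · 2 · 3 · 1 · 0
3 · 3 · 3 · 2 · 0
t=11: 2 · 3 · 0 · 2 · 3
0 · 1 · 3 · 3 · 0
2 · 3 · 2 · 3 · 0
0 · 1 · 1 · 2 · 0
2 · 2 · 1 · 3 · 0
t=12: 2 · 3 · 0 · 2 · 3
0 · 1 · 3 · 3 · 0
2 · 3 · 2 · 3 · 0
0 · 1 · 1 · 2 · 0
3 · 2 · 1 · 3 · 0
t=13: 2 · 3 · 0 · 2 · 3
0 · 1 · 3 · 3 · 0
2 · 3 · 2 · 3 · 0
1 · 1 · 1 · 2 · 0
0 · 3 · 1 · 3 · 0
t=14: 2 · 3 · 0 · 2 · 3
0 · 1 · 3 · 3 · 0
2 · 3 · 2 · 3 · 0
1 · 1 · 1 · 2 · 0
1 · 3 · 1 · 3 · 0
t=15: 2 · 3 · 0 · 2 · 3
0 · 1 · 3 · 3 · 0
2 · 3 · 2 · 3 · 0
1 · 1 · 1 · 2 · 0
2 · 3 · 1 · 3 · 0
t=16: 2 · 3 · 0 · 2 · 3
0 · 1 · 3 · 3 · 0
2 · 3 · 2 · 3 · 0
1 · 1 · 1 · 2 · 0
3 · 3 · 1 · 3 · 0
t=17: 2 · 3 · 0 · 2 · 3
0 · 1 · 3 · 3 · 0
2 · 3 · 2 · 3 · 0
2 · 2 · 1 · 2 · 0
1 · 0 · 2 · 3 · 0
t=18: 2 · 3 · 0 · 2 · 3
0 · 1 · 3 · 3 · 0
2 · 3 · 2 · 3 · 0
2 · 2 · 1 · 2 · 0
2 · 0 · 2 · 3 · 0
t=19: 2 · 3 · 0 · 2 · 3
0 · 1 · 3 · 3 · 0
2 · 3 · 2 · 3 · 0
2 · 2 · 1 · 2 · 0
3 · 0 · 2 · 3 · 0

42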